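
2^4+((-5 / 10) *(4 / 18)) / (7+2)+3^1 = 1538 / 81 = 18.99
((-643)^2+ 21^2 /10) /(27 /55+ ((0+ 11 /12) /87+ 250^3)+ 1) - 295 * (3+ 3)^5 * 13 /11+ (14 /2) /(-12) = -321060007400851090297 /118428761380116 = -2710996.92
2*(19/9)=38/9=4.22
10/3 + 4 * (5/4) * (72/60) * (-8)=-44.67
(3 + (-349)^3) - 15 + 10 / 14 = -297559922 / 7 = -42508560.29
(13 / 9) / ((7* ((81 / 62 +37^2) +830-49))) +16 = 134448854 / 8403003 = 16.00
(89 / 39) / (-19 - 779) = -89 / 31122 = -0.00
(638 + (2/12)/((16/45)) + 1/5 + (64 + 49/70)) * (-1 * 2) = -112539/80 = -1406.74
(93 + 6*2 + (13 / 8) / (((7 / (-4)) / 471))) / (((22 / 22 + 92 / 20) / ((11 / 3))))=-85305 / 392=-217.61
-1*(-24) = 24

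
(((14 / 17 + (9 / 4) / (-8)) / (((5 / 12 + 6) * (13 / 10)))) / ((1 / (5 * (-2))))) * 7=-22125 / 4862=-4.55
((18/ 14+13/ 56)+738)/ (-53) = -41413/ 2968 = -13.95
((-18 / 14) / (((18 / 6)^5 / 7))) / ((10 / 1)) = -1 / 270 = -0.00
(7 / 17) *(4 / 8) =7 / 34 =0.21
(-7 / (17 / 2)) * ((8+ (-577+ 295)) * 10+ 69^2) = -28294 / 17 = -1664.35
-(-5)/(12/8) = 10/3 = 3.33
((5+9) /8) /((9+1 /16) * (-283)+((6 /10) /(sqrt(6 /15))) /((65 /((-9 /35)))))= -0.00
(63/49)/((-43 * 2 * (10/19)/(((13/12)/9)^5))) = -7054567/9828172247040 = -0.00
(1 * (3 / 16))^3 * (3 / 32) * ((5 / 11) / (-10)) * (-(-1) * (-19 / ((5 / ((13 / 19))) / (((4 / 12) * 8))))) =0.00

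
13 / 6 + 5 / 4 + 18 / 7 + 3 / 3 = 587 / 84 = 6.99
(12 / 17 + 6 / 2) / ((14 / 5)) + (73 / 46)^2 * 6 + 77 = 840253 / 8993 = 93.43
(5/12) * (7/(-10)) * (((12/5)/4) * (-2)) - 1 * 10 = -193/20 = -9.65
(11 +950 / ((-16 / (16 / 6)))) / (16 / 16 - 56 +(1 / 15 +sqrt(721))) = 33150*sqrt(721) / 516751 +17680 / 5017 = 5.25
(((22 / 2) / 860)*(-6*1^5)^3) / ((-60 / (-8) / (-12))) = 4752 / 1075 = 4.42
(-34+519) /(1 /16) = 7760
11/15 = 0.73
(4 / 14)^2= 4 / 49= 0.08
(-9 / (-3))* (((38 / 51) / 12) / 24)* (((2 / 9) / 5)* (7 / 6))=133 / 330480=0.00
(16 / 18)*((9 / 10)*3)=12 / 5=2.40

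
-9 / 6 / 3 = -1 / 2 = -0.50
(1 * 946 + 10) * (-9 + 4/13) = -108028/13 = -8309.85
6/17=0.35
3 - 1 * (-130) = 133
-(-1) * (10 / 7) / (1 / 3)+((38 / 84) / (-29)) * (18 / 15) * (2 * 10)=794 / 203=3.91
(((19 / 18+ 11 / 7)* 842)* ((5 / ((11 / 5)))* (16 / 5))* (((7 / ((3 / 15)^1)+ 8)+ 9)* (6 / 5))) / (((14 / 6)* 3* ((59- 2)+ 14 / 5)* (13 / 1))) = 89184640 / 483483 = 184.46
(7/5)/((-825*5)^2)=7/85078125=0.00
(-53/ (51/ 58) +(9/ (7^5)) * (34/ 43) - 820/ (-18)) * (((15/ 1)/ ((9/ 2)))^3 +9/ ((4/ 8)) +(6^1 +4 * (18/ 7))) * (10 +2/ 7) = -175506993938560/ 16254268191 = -10797.59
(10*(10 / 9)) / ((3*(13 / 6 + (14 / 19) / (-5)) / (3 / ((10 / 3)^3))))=0.15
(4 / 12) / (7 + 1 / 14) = 14 / 297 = 0.05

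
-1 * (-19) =19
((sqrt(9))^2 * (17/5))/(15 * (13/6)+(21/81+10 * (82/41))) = 8262/14245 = 0.58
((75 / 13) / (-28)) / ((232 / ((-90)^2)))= -151875 / 21112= -7.19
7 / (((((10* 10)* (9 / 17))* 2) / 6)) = 119 / 300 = 0.40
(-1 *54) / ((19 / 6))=-17.05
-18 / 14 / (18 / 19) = -19 / 14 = -1.36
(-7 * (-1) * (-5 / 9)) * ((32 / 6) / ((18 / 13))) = -3640 / 243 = -14.98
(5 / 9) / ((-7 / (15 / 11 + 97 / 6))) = -1.39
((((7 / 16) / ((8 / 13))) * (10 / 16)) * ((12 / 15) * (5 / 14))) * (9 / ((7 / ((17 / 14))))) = 9945 / 50176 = 0.20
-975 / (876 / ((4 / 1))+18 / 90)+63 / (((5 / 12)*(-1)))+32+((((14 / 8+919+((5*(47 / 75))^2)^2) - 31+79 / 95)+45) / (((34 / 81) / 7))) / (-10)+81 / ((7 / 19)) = -1624.75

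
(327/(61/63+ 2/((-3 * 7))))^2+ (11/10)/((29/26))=12307721344/87725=140298.90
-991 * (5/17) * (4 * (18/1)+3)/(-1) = 371625/17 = 21860.29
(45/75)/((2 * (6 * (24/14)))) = 7/240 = 0.03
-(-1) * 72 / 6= 12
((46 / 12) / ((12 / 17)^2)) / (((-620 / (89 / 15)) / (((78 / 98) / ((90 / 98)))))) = -7690579 / 120528000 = -0.06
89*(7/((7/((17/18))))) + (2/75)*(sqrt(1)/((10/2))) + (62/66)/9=6249271/74250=84.17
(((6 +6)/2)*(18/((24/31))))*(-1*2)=-279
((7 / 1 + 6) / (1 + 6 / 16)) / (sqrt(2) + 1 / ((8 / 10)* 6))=-12480 / 12397 + 59904* sqrt(2) / 12397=5.83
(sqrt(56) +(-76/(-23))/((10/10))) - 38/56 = 1691/644 +2 * sqrt(14) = 10.11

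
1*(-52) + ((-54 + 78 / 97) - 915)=-98959 / 97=-1020.20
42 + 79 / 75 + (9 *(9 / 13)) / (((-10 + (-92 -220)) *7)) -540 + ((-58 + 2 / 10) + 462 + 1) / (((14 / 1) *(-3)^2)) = -3255160661 / 6592950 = -493.73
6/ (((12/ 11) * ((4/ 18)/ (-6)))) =-297/ 2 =-148.50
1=1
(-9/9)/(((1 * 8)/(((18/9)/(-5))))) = 1/20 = 0.05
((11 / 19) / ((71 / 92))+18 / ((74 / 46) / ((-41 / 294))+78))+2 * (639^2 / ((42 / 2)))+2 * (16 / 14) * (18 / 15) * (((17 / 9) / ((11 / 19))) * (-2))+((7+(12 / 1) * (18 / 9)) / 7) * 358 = 219486845656249 / 5425286790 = 40456.27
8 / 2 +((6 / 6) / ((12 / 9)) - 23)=-73 / 4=-18.25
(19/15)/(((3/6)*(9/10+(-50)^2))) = 76/75027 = 0.00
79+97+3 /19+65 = 241.16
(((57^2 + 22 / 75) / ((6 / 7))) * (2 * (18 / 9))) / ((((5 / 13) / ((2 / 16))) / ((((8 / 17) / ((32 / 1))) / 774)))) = 22176427 / 236844000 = 0.09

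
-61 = -61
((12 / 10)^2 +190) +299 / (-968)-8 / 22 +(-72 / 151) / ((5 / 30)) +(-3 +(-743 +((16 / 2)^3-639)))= -2503468477 / 3654200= -685.09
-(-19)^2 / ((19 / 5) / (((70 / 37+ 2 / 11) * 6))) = -1182.01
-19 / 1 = -19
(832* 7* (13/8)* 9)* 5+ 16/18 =3832928/9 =425880.89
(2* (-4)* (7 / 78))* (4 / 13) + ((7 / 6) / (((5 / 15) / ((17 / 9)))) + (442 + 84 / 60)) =6841309 / 15210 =449.79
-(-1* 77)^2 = -5929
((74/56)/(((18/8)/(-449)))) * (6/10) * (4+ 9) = -215969/105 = -2056.85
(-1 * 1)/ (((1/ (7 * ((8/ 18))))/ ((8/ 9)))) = -224/ 81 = -2.77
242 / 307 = 0.79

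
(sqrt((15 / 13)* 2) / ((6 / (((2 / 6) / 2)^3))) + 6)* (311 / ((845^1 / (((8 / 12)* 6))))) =311* sqrt(390) / 3559140 + 7464 / 845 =8.83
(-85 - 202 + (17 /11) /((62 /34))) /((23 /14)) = -1366092 /7843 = -174.18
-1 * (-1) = 1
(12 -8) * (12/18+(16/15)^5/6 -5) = -37390348/2278125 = -16.41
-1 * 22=-22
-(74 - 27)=-47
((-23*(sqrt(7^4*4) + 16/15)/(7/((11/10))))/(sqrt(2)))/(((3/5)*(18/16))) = -751916*sqrt(2)/2835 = -375.09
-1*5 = -5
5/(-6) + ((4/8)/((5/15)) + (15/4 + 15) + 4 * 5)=473/12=39.42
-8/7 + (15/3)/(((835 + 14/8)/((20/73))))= -1951848/1710317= -1.14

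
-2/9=-0.22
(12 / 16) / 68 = 3 / 272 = 0.01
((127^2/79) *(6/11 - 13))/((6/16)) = -17677384/2607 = -6780.74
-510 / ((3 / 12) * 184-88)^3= 85 / 12348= 0.01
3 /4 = 0.75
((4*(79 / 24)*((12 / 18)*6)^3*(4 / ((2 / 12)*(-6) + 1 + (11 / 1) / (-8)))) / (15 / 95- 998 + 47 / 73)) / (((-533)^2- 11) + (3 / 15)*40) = 28050688 / 3241617421383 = 0.00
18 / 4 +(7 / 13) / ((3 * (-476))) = 11933 / 2652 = 4.50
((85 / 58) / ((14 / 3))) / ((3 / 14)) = 1.47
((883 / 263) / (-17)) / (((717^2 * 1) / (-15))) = 0.00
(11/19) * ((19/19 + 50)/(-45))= -187/285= -0.66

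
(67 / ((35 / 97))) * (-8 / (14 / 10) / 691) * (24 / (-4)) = 311952 / 33859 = 9.21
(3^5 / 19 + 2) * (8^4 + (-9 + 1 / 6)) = 6890963 / 114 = 60447.04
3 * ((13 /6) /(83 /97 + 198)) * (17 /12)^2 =364429 /5555232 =0.07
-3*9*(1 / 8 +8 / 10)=-999 / 40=-24.98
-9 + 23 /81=-706 /81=-8.72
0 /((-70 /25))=0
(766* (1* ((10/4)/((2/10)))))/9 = 9575/9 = 1063.89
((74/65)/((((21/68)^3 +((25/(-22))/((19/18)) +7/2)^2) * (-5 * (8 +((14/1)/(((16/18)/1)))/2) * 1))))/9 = -8130944881664/30115338015587175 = -0.00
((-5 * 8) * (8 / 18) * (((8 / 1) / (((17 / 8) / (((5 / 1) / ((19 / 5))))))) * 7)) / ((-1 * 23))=26.80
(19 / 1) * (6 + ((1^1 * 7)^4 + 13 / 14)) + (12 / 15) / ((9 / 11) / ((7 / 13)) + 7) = 262609229 / 5740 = 45750.74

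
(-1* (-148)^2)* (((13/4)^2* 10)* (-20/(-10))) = -4627220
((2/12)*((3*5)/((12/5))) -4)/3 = -71/72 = -0.99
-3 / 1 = -3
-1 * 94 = -94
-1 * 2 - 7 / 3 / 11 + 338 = 335.79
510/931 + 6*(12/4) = 17268/931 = 18.55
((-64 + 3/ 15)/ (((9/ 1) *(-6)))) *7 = 2233/ 270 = 8.27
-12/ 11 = -1.09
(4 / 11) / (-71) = -4 / 781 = -0.01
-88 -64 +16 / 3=-440 / 3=-146.67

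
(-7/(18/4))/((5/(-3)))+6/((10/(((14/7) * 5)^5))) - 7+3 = 899954/15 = 59996.93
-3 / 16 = -0.19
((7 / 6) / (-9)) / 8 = -7 / 432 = -0.02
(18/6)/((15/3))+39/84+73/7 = 1609/140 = 11.49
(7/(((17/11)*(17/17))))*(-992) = -76384/17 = -4493.18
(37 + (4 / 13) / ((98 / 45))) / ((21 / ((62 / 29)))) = 1466858 / 387933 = 3.78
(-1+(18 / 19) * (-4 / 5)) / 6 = -167 / 570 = -0.29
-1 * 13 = -13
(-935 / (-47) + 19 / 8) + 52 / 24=27563 / 1128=24.44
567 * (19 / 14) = 1539 / 2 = 769.50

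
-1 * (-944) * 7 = 6608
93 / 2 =46.50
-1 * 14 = -14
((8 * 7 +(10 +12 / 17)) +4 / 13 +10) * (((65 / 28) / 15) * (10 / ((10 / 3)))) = 4255 / 119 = 35.76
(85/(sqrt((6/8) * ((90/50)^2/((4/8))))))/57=425 * sqrt(6)/1539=0.68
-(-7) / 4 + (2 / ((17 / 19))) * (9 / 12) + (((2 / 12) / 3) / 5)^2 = 235921 / 68850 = 3.43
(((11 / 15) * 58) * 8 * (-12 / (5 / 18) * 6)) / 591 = -734976 / 4925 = -149.23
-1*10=-10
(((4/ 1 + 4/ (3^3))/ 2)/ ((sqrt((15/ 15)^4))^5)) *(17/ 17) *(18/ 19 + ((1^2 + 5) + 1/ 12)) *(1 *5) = 112210/ 1539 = 72.91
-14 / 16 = -0.88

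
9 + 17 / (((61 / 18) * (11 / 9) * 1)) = 8793 / 671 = 13.10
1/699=0.00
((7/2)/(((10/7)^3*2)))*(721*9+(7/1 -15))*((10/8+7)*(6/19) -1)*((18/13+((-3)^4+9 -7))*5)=2634836.73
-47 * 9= -423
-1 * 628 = -628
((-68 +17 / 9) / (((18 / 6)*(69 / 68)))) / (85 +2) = -40460 / 162081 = -0.25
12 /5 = 2.40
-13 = -13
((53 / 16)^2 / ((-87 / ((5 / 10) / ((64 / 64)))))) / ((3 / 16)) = -2809 / 8352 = -0.34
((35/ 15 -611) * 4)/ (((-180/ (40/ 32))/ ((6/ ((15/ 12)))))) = 3652/ 45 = 81.16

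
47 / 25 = 1.88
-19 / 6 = -3.17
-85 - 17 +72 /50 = -2514 /25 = -100.56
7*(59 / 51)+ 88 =4901 / 51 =96.10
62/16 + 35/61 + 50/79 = 195909/38552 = 5.08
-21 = -21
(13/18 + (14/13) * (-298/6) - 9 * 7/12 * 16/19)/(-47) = 254249/208962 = 1.22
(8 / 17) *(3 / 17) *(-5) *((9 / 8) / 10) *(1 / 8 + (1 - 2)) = 189 / 4624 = 0.04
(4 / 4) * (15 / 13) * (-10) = -150 / 13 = -11.54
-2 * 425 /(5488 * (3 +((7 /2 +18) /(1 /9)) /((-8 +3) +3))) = 17 /10290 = 0.00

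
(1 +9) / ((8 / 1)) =5 / 4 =1.25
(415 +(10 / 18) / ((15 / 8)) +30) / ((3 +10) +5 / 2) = 24046 / 837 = 28.73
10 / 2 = 5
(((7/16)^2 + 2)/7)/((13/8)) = 561/2912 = 0.19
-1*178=-178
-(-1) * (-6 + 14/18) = -5.22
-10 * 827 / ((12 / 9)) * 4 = -24810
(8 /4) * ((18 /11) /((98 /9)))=162 /539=0.30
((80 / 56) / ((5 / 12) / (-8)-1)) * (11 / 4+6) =-1200 / 101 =-11.88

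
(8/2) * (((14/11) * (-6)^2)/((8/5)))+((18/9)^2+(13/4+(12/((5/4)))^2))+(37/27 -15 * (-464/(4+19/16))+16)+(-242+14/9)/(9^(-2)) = -44132654309/2465100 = -17902.99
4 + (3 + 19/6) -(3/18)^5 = 79055/7776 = 10.17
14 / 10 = 7 / 5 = 1.40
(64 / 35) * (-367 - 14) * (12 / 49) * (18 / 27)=-195072 / 1715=-113.74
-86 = -86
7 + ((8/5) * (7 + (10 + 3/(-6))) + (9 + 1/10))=85/2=42.50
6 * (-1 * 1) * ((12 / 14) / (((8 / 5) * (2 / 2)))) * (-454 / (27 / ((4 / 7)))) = 4540 / 147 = 30.88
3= 3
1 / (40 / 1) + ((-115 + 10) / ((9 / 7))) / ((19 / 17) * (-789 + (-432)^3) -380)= 4595660329 / 183819749160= 0.03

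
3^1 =3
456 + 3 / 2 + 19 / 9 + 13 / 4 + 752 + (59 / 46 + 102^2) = 9621479 / 828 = 11620.14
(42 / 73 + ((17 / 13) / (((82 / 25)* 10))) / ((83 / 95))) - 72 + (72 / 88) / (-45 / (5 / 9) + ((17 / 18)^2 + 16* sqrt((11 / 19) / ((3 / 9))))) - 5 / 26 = -121170871734497232763 / 1692748922361704636 - 15116544* sqrt(627) / 131040153497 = -71.59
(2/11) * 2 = 4/11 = 0.36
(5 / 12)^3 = 125 / 1728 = 0.07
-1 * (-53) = 53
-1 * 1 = -1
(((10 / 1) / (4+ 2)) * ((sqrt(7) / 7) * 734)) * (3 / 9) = 154.13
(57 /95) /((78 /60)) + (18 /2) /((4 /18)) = 1065 /26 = 40.96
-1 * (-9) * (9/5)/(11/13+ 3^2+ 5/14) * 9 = 44226/3095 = 14.29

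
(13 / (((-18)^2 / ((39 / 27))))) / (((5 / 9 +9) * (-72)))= -169 / 2006208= -0.00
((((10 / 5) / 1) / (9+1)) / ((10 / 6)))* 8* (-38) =-912 / 25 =-36.48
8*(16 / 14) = 64 / 7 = 9.14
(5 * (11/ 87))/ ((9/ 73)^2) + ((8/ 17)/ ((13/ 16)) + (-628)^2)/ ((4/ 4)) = 394426.17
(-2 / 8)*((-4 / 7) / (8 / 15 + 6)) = 15 / 686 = 0.02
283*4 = 1132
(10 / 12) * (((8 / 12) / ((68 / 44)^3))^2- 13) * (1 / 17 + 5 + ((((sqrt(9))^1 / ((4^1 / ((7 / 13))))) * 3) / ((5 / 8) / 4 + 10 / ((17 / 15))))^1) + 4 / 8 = -15654497360389423 / 281432420231742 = -55.62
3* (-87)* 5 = -1305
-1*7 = -7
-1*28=-28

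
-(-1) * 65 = 65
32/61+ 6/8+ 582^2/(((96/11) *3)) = 6314061/488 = 12938.65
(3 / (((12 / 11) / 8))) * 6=132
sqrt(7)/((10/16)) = 8 * sqrt(7)/5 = 4.23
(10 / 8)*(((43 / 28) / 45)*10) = 215 / 504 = 0.43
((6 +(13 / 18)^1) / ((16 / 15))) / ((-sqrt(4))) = -605 / 192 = -3.15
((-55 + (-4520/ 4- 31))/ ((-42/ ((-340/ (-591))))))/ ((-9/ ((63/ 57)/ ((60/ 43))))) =-23392/ 15957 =-1.47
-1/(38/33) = -33/38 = -0.87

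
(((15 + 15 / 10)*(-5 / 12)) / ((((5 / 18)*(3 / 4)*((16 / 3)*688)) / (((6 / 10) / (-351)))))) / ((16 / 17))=187 / 11448320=0.00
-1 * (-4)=4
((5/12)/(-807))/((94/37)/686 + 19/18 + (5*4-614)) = 63455/72872205986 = 0.00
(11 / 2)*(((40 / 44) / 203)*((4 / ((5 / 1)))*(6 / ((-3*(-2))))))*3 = 12 / 203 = 0.06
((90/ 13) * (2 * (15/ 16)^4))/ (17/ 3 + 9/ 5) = 34171875/ 23855104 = 1.43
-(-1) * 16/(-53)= -16/53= -0.30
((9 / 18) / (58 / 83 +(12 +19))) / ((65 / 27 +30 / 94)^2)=44553321 / 20998186400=0.00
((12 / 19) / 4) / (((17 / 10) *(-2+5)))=10 / 323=0.03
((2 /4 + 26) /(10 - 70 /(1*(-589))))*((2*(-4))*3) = -93651 /1490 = -62.85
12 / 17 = 0.71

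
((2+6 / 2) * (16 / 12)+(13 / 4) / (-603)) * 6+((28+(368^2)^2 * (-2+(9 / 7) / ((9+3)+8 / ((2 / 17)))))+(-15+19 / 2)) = -255965484825436 / 7035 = -36384574957.42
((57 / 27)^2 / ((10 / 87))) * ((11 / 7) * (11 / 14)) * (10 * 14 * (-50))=-63337450 / 189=-335118.78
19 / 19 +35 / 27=62 / 27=2.30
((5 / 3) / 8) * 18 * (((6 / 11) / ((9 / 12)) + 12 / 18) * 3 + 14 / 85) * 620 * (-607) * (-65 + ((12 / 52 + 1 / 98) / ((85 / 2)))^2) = 43717487732937348864 / 109644870335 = 398718951.46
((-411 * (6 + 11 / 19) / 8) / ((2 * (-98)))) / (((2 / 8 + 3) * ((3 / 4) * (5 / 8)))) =13700 / 12103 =1.13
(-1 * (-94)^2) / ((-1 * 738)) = 4418 / 369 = 11.97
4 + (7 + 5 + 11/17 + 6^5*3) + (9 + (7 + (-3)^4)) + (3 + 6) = 398661/17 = 23450.65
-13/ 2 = -6.50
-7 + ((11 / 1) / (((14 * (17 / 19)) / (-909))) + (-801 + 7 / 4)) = -1604.49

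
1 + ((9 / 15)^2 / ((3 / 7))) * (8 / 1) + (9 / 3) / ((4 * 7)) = 5479 / 700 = 7.83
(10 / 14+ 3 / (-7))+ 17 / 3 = 125 / 21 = 5.95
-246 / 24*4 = -41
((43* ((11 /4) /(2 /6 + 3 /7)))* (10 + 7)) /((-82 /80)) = -844305 /328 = -2574.10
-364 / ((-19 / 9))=3276 / 19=172.42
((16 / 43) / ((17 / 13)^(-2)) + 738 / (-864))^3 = -438889365699875 / 42441350289002496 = -0.01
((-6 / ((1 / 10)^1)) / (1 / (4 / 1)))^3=-13824000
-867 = -867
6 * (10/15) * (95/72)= 95/18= 5.28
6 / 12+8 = 17 / 2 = 8.50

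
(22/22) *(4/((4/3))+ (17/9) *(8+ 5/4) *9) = 641/4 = 160.25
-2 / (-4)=1 / 2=0.50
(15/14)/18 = 0.06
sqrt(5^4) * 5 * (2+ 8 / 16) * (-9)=-5625 / 2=-2812.50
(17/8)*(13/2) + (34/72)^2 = 9095/648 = 14.04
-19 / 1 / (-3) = 19 / 3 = 6.33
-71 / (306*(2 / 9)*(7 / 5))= -355 / 476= -0.75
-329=-329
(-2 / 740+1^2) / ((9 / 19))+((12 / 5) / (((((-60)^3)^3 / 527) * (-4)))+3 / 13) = 18873844992000253487 / 8078952960000000000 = 2.34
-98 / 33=-2.97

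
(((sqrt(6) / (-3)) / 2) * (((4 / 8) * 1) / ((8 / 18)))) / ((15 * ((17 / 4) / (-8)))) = 0.06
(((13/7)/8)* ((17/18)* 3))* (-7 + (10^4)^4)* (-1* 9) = -6629999999999995359/112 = -59196428571428529.99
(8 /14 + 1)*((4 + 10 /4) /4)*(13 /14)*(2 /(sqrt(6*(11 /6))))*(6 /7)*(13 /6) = 2197*sqrt(11) /2744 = 2.66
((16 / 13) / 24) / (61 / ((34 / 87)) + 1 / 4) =136 / 414609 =0.00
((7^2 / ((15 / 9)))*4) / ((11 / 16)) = 9408 / 55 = 171.05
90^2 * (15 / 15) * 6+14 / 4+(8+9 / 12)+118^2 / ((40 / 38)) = 1236801 / 20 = 61840.05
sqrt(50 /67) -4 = -4 + 5 * sqrt(134) /67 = -3.14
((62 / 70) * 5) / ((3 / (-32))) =-992 / 21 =-47.24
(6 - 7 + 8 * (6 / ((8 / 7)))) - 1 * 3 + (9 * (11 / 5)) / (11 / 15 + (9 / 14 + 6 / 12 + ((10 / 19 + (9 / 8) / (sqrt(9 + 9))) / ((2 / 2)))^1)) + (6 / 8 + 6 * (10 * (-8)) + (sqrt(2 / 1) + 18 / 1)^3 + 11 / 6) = 2827290823498 * sqrt(2) / 2904704447 + 192021634691177 / 34856453364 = 6885.45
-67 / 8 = -8.38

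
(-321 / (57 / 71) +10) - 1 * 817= -22930 / 19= -1206.84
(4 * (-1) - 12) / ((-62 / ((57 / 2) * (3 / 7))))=684 / 217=3.15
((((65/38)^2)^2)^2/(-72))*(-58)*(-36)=-9240699573828125/4347792138496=-2125.38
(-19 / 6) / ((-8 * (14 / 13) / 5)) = 1235 / 672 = 1.84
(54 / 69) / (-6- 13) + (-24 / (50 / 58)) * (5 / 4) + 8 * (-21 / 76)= -80958 / 2185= -37.05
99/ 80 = 1.24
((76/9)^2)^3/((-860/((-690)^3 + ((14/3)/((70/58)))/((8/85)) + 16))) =9495547475492839168/68555889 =138508122555.20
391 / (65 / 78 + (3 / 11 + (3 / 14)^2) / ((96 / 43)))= 80927616 / 202021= 400.59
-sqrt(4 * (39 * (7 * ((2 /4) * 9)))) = -3 * sqrt(546) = -70.10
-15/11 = -1.36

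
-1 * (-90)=90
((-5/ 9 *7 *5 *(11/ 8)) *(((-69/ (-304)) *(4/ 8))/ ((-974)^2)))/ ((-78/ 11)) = 487025/ 1079760254976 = 0.00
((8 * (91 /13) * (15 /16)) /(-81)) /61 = -35 /3294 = -0.01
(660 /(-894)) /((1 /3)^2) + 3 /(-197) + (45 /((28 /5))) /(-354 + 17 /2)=-1897648923 /283960922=-6.68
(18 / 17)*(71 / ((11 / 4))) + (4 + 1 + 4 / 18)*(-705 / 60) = -229051 / 6732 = -34.02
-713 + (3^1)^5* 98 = 23101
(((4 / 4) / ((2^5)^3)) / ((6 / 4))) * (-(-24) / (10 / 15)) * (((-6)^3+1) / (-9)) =215 / 12288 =0.02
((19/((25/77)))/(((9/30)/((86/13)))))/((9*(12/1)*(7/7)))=11.95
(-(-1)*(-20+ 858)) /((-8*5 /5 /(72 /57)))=-2514 /19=-132.32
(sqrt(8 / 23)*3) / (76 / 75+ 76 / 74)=8325*sqrt(46) / 65113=0.87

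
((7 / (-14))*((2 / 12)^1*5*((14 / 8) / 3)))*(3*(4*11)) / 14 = -55 / 24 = -2.29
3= 3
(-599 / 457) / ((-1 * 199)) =599 / 90943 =0.01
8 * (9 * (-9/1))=-648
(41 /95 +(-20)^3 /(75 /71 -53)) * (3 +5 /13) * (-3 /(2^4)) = -223208733 /2277340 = -98.01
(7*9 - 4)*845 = 49855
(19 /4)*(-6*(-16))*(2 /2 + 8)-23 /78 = 320089 /78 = 4103.71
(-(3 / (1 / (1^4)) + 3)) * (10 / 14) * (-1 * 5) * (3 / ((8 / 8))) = 450 / 7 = 64.29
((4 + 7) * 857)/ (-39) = -9427/ 39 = -241.72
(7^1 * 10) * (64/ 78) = 57.44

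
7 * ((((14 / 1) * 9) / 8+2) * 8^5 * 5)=20357120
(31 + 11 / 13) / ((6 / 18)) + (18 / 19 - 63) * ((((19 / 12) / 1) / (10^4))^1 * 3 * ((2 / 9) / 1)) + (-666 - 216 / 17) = -2577628951 / 4420000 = -583.17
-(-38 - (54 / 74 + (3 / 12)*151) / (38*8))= 1715391 / 44992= 38.13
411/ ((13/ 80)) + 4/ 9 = 295972/ 117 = 2529.68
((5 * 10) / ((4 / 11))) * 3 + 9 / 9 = 827 / 2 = 413.50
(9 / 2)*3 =27 / 2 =13.50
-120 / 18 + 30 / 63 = -130 / 21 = -6.19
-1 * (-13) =13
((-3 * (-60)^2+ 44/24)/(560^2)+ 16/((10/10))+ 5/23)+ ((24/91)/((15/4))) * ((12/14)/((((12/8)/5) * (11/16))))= 101958364979/6188582400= 16.48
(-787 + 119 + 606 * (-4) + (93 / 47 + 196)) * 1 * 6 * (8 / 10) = -3264456 / 235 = -13891.30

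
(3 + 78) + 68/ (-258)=10415/ 129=80.74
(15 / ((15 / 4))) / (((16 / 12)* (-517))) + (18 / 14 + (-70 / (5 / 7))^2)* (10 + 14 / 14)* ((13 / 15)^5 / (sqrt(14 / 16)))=-3 / 517 + 549221803702* sqrt(14) / 37209375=55228.01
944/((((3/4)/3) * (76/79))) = 74576/19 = 3925.05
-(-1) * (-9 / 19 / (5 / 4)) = -36 / 95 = -0.38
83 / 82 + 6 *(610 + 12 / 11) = 3667.56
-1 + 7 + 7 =13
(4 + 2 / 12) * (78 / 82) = 3.96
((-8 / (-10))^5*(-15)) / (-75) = 0.07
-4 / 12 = -1 / 3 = -0.33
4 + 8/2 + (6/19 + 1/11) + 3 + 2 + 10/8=12253/836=14.66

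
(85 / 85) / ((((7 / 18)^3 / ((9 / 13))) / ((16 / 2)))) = 419904 / 4459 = 94.17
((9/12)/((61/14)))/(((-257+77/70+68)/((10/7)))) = -150/114619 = -0.00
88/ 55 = 1.60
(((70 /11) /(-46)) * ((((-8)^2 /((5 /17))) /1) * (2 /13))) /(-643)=15232 /2114827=0.01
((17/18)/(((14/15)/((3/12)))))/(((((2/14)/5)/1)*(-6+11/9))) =-1275/688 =-1.85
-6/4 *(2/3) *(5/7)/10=-1/14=-0.07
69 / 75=23 / 25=0.92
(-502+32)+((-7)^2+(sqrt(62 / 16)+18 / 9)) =-419+sqrt(62) / 4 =-417.03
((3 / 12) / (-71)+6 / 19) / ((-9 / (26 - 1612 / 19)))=941915 / 461358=2.04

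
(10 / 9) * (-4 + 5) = 10 / 9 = 1.11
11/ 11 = 1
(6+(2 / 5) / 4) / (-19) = -61 / 190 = -0.32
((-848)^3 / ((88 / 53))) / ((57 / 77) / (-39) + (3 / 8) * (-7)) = 2941066326016 / 21173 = 138906452.84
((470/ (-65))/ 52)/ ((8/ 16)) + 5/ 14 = 187/ 2366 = 0.08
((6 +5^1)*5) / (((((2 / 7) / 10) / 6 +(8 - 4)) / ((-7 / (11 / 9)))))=-66150 / 841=-78.66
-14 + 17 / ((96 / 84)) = 7 / 8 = 0.88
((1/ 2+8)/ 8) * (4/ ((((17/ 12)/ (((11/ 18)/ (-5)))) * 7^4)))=-11/ 72030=-0.00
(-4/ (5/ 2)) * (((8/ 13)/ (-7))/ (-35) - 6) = 152816/ 15925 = 9.60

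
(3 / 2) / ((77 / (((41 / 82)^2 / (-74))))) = -3 / 45584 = -0.00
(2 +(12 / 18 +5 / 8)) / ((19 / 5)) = 395 / 456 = 0.87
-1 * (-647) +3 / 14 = 9061 / 14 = 647.21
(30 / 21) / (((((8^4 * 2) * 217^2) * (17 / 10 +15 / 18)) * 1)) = 75 / 51305160704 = 0.00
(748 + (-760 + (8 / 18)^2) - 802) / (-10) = 32959 / 405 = 81.38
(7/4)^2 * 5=245/16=15.31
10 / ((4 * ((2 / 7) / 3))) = 105 / 4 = 26.25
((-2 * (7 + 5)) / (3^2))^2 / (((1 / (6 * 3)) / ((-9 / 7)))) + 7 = -1103 / 7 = -157.57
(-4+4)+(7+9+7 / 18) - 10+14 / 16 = 523 / 72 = 7.26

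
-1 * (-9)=9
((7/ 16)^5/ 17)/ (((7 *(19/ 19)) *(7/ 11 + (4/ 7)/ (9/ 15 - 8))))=6840449/ 28396486656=0.00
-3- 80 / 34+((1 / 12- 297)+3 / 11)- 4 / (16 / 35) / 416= -302.02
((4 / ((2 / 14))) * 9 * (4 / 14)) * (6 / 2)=216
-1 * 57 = -57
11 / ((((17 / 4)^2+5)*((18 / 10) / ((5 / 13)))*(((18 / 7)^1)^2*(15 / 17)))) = 183260 / 10491039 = 0.02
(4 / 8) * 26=13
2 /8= 1 /4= 0.25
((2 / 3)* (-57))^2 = 1444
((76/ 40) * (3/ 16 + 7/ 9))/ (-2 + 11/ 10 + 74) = 2641/ 105264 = 0.03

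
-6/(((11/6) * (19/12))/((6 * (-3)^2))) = -23328/209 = -111.62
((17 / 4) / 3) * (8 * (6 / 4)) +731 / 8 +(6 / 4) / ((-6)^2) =1301 / 12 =108.42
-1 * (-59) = 59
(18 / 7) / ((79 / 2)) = 36 / 553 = 0.07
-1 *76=-76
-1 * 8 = -8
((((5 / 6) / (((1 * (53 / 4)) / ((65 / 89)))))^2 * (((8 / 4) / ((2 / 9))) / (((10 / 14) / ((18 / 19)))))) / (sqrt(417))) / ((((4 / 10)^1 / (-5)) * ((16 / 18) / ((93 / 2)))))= -9282853125 * sqrt(417) / 235049940196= -0.81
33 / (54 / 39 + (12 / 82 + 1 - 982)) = -5863 / 174019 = -0.03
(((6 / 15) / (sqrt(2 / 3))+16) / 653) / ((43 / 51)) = 51 * sqrt(6) / 140395+816 / 28079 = 0.03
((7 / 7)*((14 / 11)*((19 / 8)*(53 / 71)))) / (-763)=-0.00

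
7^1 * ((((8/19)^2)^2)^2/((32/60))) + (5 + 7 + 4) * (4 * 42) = 2688.01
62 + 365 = 427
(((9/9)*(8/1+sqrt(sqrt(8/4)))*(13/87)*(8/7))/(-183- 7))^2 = 2704*(2^(1/4)+8)^2/3347201025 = 0.00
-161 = -161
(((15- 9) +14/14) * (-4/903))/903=-4/116487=-0.00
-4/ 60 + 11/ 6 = 53/ 30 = 1.77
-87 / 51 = -29 / 17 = -1.71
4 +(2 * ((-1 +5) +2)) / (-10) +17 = 99 / 5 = 19.80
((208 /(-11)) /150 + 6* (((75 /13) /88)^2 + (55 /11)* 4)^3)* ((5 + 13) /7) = 12112358845356181923756699 /98069554875503411200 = 123507.84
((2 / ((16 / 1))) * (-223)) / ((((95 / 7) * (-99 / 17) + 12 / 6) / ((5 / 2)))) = 132685 / 146672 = 0.90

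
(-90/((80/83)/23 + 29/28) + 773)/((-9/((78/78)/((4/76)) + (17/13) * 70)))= -19023433747/2246439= -8468.26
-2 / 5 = -0.40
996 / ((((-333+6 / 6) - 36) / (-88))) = 5478 / 23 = 238.17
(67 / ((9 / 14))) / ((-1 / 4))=-3752 / 9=-416.89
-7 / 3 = -2.33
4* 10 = 40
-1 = -1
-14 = -14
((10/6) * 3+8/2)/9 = 1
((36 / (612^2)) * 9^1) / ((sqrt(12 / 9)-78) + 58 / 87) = -87 / 7775834-3 * sqrt(3) / 31103336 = -0.00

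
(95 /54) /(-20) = -0.09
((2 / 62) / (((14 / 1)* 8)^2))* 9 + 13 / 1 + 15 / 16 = 5419801 / 388864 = 13.94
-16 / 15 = -1.07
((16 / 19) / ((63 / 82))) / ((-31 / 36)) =-5248 / 4123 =-1.27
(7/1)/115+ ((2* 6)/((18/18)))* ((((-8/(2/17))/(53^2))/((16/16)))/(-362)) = 3605923/58469335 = 0.06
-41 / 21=-1.95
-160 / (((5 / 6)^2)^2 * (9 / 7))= -32256 / 125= -258.05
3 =3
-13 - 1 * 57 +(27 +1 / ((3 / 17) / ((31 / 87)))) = -10696 / 261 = -40.98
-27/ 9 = -3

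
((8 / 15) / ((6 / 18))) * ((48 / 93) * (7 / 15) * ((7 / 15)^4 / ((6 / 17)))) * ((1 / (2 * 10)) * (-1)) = -4571504 / 1765546875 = -0.00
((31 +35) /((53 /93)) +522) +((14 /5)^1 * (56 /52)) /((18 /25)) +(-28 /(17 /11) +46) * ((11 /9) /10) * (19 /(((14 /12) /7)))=543157652 /527085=1030.49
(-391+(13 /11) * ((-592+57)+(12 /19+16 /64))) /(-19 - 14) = 854585 /27588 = 30.98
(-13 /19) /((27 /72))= -104 /57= -1.82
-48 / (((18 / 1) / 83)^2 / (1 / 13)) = -27556 / 351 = -78.51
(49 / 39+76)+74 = 5899 / 39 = 151.26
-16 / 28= -4 / 7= -0.57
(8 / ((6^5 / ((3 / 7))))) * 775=775 / 2268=0.34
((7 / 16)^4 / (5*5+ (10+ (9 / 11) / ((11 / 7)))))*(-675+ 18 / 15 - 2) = -140238637 / 201195520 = -0.70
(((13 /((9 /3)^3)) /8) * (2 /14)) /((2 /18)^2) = 39 /56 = 0.70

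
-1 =-1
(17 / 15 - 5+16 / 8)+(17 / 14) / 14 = -5233 / 2940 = -1.78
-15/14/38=-15/532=-0.03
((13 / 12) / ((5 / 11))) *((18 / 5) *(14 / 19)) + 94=47653 / 475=100.32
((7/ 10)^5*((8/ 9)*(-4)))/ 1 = -16807/ 28125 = -0.60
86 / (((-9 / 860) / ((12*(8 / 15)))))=-52593.78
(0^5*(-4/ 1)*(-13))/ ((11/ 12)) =0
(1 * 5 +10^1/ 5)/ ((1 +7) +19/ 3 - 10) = 21/ 13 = 1.62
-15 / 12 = -1.25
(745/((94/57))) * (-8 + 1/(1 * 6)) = -14155/4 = -3538.75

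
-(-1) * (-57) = -57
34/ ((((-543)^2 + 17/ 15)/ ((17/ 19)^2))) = 73695/ 798306736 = 0.00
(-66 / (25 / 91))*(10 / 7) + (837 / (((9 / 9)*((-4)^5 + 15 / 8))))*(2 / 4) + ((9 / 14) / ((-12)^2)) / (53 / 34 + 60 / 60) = -136887616123 / 398383440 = -343.61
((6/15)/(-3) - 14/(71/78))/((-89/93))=512182/31595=16.21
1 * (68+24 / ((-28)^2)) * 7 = 6667 / 14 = 476.21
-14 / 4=-7 / 2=-3.50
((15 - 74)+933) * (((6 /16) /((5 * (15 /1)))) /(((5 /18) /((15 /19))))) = 12.42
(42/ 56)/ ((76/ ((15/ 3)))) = 15/ 304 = 0.05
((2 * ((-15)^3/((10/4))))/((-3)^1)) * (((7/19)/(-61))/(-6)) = 1050/1159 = 0.91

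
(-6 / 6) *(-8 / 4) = 2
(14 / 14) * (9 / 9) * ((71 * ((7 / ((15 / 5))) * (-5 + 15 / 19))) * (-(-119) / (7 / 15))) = -3379600 / 19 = -177873.68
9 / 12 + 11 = 47 / 4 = 11.75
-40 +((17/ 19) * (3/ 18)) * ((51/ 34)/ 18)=-39.99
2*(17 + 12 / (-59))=1982 / 59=33.59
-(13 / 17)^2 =-0.58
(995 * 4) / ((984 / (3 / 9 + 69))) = 103480 / 369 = 280.43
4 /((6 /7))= 14 /3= 4.67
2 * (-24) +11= -37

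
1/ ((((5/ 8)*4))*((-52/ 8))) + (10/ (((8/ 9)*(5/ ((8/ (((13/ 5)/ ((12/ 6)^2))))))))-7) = 1341/ 65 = 20.63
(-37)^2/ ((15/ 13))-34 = 17287/ 15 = 1152.47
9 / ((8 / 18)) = 81 / 4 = 20.25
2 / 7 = 0.29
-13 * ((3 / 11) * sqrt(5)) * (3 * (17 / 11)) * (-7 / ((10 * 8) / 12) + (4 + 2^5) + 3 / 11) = -15412761 * sqrt(5) / 26620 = -1294.66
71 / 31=2.29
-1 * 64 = -64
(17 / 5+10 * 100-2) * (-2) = -10014 / 5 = -2002.80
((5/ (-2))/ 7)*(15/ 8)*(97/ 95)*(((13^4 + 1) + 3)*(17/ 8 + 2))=-1371548475/ 17024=-80565.58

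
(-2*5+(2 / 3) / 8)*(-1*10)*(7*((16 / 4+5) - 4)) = 20825 / 6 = 3470.83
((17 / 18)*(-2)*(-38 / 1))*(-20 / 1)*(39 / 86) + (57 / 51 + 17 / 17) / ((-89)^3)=-1006456047184 / 1545997017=-651.01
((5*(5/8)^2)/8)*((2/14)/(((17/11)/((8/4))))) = 1375/30464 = 0.05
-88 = -88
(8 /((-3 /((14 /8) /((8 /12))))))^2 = 49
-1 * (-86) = 86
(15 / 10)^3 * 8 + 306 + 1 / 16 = 5329 / 16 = 333.06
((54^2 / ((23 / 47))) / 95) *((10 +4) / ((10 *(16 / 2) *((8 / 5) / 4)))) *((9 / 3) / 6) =239841 / 17480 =13.72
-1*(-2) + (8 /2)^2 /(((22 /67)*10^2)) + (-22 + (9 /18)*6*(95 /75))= -4321 /275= -15.71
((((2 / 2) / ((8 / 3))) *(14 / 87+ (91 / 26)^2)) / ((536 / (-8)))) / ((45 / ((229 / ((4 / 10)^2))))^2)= -5662316975 / 80580096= -70.27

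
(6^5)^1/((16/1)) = 486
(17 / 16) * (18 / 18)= 17 / 16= 1.06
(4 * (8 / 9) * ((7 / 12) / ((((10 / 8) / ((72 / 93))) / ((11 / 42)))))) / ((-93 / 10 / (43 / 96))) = -0.02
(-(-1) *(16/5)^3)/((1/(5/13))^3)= 4096/2197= 1.86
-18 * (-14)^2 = -3528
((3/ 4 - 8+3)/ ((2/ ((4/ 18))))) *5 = -85/ 36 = -2.36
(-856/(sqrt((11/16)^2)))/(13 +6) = -13696/209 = -65.53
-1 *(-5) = 5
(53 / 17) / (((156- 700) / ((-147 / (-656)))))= -0.00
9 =9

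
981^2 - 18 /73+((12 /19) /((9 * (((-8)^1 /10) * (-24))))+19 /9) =962362.87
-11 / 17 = -0.65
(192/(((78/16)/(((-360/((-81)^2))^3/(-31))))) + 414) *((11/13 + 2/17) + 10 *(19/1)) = 2727919286261724814/34504831011807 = 79059.05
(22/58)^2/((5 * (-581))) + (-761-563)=-3234671141/2443105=-1324.00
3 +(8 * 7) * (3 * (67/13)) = 11295/13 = 868.85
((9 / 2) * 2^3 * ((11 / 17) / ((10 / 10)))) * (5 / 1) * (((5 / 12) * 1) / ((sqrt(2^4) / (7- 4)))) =2475 / 68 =36.40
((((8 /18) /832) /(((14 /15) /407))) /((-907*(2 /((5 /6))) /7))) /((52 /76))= -0.00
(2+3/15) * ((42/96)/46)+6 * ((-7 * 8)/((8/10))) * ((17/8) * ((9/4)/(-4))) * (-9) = -8313599/1840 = -4518.26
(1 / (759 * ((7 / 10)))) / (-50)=-1 / 26565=-0.00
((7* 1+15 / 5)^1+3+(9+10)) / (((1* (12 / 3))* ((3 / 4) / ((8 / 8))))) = 32 / 3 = 10.67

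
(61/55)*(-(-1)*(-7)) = -427/55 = -7.76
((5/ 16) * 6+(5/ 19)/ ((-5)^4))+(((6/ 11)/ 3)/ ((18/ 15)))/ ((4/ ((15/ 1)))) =2.44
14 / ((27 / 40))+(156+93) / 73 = 47603 / 1971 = 24.15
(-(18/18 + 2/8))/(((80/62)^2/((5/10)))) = -961/2560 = -0.38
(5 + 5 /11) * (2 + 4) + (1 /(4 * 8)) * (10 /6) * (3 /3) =34615 /1056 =32.78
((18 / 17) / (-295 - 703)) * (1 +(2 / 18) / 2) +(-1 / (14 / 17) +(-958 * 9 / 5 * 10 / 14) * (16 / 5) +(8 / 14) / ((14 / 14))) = -1170438016 / 296905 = -3942.13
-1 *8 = -8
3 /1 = 3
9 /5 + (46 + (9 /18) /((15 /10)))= 722 /15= 48.13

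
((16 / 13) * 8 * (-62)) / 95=-7936 / 1235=-6.43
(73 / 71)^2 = 5329 / 5041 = 1.06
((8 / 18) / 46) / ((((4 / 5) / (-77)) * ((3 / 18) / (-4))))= 1540 / 69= 22.32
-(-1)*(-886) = -886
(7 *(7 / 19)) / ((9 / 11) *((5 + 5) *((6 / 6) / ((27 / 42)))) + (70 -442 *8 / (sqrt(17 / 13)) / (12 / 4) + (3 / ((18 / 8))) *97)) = -132132 *sqrt(221) / 751823635 -808269 / 1503647270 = -0.00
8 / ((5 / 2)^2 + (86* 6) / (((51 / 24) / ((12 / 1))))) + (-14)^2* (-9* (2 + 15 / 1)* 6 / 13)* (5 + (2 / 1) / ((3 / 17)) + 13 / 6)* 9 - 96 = -5948980291868 / 2581397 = -2304558.46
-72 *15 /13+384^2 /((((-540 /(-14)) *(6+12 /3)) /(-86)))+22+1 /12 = -128459059 /3900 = -32938.22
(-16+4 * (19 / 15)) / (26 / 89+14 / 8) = -58384 / 10905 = -5.35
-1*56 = -56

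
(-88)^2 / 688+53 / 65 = 33739 / 2795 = 12.07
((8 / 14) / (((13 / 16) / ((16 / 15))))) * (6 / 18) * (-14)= -2048 / 585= -3.50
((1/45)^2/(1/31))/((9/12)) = 124/6075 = 0.02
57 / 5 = 11.40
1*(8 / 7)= 8 / 7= 1.14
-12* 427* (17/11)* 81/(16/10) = -8819685/22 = -400894.77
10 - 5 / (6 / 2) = 8.33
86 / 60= 43 / 30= 1.43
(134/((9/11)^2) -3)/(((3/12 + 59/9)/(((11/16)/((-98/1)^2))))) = 175681/84707280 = 0.00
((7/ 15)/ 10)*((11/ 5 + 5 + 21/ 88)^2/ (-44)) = -24995901/ 425920000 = -0.06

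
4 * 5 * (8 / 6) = 80 / 3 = 26.67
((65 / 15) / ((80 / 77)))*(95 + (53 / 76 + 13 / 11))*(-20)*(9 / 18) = -2456727 / 608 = -4040.67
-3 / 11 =-0.27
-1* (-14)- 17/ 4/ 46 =2559/ 184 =13.91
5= 5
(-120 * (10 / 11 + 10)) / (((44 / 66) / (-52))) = 1123200 / 11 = 102109.09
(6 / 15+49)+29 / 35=1758 / 35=50.23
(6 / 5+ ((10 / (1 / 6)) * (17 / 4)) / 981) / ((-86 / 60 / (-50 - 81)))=625394 / 4687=133.43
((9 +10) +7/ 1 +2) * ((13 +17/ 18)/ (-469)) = -502/ 603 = -0.83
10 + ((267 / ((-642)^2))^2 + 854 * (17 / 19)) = 277620303247651 / 358633788336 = 774.11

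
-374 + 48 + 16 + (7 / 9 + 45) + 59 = -1847 / 9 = -205.22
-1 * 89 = -89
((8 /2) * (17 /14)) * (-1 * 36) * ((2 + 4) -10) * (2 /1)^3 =39168 /7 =5595.43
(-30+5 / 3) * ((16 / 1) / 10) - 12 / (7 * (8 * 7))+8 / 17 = -224377 / 4998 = -44.89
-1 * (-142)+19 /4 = 146.75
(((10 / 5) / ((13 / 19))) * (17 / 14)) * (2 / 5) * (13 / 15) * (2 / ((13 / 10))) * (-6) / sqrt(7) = -5168 * sqrt(7) / 3185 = -4.29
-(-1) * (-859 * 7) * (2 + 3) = -30065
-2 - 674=-676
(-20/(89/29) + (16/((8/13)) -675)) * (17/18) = -330599/534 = -619.10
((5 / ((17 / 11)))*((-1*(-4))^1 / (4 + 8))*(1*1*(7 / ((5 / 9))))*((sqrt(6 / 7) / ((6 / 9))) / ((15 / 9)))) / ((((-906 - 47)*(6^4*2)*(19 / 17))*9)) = -11*sqrt(42) / 156444480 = -0.00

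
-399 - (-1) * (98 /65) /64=-829871 /2080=-398.98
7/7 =1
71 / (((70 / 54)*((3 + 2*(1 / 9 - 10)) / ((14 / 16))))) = -17253 / 6040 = -2.86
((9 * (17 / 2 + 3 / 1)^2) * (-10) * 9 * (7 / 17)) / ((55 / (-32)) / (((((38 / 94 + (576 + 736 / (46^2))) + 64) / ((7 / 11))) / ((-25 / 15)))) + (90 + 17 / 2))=-49861540506960 / 111348571031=-447.80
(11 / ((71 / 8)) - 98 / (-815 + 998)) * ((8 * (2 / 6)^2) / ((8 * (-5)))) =-9146 / 584685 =-0.02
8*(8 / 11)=64 / 11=5.82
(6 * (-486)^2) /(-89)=-1417176 /89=-15923.33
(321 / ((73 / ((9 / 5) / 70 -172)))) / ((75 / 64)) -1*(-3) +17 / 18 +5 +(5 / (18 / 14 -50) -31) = -1308442109417 / 1960323750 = -667.46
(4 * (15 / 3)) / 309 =20 / 309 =0.06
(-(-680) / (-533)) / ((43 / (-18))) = 12240 / 22919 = 0.53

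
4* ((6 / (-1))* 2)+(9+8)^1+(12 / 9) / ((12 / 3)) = -92 / 3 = -30.67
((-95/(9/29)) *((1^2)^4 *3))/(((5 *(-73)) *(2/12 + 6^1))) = 1102/2701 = 0.41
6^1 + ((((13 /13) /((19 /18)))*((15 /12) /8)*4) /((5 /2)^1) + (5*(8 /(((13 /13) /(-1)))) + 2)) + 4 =-1055 /38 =-27.76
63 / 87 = 21 / 29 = 0.72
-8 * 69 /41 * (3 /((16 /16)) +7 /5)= -12144 /205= -59.24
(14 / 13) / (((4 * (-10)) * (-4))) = 0.01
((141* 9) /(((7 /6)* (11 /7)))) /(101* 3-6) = 282 /121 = 2.33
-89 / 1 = -89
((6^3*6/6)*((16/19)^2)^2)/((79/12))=169869312/10295359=16.50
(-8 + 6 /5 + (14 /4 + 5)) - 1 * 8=-63 /10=-6.30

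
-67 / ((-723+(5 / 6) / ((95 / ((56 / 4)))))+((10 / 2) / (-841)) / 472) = 1515959688 / 16356010493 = 0.09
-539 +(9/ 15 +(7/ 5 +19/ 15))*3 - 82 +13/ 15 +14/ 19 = -34747/ 57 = -609.60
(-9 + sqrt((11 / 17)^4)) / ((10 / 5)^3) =-310 / 289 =-1.07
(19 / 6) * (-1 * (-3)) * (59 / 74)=1121 / 148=7.57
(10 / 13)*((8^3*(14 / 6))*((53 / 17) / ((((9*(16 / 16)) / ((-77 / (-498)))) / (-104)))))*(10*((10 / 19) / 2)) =-29252608000 / 2171529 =-13470.97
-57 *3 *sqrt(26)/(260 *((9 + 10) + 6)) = -0.13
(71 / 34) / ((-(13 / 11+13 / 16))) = -6248 / 5967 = -1.05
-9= -9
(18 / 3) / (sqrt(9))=2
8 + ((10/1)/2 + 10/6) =44/3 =14.67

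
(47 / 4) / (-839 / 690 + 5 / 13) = -210795 / 14914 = -14.13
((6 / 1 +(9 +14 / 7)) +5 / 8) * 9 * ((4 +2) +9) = 19035 / 8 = 2379.38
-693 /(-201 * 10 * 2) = 231 /1340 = 0.17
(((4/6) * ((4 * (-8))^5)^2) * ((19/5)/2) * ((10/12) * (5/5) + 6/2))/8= 683358693458648.18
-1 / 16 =-0.06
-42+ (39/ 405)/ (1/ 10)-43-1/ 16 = -36331/ 432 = -84.10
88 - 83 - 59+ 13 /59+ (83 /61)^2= -11400282 /219539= -51.93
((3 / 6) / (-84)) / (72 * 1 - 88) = 1 / 2688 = 0.00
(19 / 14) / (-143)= -19 / 2002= -0.01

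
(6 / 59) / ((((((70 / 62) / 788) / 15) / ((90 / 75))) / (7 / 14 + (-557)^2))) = 818507676888 / 2065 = 396371756.36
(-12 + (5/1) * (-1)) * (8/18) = -68/9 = -7.56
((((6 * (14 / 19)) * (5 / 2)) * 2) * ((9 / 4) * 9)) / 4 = 8505 / 76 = 111.91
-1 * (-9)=9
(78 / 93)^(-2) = 961 / 676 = 1.42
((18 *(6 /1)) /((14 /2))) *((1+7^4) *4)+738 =1042830 /7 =148975.71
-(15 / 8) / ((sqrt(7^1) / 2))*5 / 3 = -25*sqrt(7) / 28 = -2.36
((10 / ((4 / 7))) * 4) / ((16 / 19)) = 665 / 8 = 83.12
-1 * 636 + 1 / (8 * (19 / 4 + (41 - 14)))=-161543 / 254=-636.00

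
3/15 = 1/5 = 0.20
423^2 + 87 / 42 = 178931.07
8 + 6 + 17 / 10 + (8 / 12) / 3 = 1433 / 90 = 15.92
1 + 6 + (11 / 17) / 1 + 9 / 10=1453 / 170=8.55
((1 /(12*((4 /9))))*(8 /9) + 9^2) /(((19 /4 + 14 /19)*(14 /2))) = 18506 /8757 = 2.11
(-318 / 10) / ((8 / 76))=-3021 / 10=-302.10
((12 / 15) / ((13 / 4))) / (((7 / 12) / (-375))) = -14400 / 91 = -158.24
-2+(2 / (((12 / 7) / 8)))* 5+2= 140 / 3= 46.67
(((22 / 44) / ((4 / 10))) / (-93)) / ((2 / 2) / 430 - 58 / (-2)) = -1075 / 2319606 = -0.00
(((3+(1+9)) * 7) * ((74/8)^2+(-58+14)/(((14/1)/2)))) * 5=577135/16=36070.94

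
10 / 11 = 0.91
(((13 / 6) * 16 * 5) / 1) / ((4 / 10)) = 1300 / 3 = 433.33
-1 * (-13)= 13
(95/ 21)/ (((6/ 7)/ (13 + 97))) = 5225/ 9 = 580.56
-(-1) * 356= 356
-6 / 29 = -0.21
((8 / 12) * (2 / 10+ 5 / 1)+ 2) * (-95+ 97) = 10.93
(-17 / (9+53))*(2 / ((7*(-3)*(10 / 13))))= 221 / 6510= 0.03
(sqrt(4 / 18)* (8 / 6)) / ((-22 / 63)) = -14* sqrt(2) / 11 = -1.80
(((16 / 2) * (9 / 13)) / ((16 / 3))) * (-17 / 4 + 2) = -243 / 104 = -2.34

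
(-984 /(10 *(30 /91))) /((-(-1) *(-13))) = 574 /25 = 22.96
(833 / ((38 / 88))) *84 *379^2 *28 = 12382644800064 / 19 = 651718147371.79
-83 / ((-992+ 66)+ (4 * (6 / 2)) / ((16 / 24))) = 83 / 908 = 0.09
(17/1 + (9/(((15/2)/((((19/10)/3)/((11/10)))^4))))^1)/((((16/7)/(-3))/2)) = -237032159/5270760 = -44.97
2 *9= 18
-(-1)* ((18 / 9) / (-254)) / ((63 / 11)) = -11 / 8001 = -0.00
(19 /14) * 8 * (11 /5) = 836 /35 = 23.89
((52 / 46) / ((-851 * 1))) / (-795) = 26 / 15560535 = 0.00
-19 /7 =-2.71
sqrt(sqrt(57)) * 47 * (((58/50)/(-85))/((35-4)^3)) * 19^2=-492043 * 57^(1/4)/63305875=-0.02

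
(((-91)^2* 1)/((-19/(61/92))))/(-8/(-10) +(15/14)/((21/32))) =-123759545/1041808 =-118.79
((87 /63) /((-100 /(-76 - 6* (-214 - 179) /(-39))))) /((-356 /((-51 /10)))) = 437291 /16198000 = 0.03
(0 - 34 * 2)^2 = 4624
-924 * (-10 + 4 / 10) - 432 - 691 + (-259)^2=374142 / 5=74828.40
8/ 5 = 1.60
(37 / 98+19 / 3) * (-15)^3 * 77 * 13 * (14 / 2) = -317406375 / 2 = -158703187.50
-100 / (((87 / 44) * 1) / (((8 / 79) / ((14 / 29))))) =-17600 / 1659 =-10.61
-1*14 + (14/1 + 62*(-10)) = -620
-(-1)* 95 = 95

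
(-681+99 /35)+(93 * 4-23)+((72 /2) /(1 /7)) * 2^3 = 59039 /35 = 1686.83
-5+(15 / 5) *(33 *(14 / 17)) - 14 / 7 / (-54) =35144 / 459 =76.57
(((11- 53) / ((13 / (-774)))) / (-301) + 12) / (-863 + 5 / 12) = -576 / 134563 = -0.00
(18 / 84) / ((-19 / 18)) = -27 / 133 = -0.20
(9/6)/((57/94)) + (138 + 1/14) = 37385/266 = 140.55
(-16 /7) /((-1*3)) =16 /21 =0.76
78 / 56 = 39 / 28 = 1.39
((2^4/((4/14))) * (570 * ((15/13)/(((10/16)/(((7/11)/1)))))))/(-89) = -5362560/12727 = -421.35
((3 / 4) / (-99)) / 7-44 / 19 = -40675 / 17556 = -2.32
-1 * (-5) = 5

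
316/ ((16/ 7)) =553/ 4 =138.25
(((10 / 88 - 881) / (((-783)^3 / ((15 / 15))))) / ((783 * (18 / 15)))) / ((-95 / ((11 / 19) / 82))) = -38759 / 267041859962530608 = -0.00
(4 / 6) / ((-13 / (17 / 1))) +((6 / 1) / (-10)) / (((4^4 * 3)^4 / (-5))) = -0.87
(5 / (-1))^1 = -5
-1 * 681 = -681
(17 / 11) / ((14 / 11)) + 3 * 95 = 4007 / 14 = 286.21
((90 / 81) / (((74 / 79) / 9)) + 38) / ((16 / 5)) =9005 / 592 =15.21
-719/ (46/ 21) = -15099/ 46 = -328.24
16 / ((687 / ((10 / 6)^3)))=2000 / 18549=0.11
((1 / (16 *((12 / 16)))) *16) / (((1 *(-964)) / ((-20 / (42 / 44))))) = 440 / 15183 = 0.03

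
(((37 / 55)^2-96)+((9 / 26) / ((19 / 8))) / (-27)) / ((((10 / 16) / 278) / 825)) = -476345373904 / 13585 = -35064068.75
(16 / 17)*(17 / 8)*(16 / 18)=16 / 9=1.78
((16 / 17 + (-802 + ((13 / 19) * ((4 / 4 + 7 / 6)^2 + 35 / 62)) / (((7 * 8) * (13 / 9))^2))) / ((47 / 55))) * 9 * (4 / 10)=-129491994078513 / 38371738496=-3374.67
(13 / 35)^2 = 169 / 1225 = 0.14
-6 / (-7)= 6 / 7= 0.86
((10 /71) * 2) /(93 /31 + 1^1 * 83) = 10 /3053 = 0.00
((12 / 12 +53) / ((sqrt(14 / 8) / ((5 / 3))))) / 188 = 45 * sqrt(7) / 329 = 0.36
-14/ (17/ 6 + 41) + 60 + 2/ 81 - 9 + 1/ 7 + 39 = 13398247/ 149121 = 89.85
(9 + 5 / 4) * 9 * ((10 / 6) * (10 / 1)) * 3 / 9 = 1025 / 2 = 512.50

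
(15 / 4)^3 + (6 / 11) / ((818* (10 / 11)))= 6901971 / 130880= 52.74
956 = 956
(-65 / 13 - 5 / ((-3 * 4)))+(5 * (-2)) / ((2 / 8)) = -535 / 12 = -44.58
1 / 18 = 0.06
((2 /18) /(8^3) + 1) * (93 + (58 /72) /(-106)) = 1635545131 /17584128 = 93.01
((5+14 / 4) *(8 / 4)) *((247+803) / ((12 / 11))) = 32725 / 2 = 16362.50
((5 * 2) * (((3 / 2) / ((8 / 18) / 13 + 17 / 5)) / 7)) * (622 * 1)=5458050 / 14063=388.11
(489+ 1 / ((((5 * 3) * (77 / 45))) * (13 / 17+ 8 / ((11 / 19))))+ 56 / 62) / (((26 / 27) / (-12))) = -1739437344 / 284921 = -6104.98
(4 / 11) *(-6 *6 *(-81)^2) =-944784 / 11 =-85889.45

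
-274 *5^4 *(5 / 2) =-428125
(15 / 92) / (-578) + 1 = 53161 / 53176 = 1.00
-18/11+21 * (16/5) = 3606/55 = 65.56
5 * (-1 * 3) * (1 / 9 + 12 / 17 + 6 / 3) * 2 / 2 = -2155 / 51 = -42.25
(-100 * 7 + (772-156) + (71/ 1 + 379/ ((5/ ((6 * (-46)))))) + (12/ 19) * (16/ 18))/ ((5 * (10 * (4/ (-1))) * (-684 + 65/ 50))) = -5965973/ 38913900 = -0.15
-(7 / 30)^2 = -49 / 900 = -0.05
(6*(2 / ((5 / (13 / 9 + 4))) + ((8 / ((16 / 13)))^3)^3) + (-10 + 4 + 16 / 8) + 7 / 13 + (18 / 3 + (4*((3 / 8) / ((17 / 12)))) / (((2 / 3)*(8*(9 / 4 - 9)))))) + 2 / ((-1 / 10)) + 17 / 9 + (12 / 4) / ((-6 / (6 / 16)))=316385231861183 / 2545920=124271474.30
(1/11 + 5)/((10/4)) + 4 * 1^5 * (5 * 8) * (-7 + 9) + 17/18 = 319751/990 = 322.98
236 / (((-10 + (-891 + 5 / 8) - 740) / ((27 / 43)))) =-50976 / 564289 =-0.09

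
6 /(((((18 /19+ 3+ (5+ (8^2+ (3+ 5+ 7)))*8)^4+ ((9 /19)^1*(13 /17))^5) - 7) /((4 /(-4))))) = -21094238987058 /733946050910477186200339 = -0.00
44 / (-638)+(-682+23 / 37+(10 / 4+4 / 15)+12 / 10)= -21808103 / 32190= -677.48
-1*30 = -30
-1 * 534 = -534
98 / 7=14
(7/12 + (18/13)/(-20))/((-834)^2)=401/542533680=0.00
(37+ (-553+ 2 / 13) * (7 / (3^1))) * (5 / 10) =-24433 / 39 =-626.49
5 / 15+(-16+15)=-2 / 3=-0.67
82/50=41/25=1.64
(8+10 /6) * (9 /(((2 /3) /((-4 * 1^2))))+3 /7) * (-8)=29000 /7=4142.86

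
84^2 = 7056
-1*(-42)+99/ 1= 141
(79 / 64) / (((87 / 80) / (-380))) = -37525 / 87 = -431.32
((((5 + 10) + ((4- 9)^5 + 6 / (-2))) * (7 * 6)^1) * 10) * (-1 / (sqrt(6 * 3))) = 308171.28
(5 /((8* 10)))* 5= 5 /16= 0.31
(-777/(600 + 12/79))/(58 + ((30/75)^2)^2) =-12788125/573147864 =-0.02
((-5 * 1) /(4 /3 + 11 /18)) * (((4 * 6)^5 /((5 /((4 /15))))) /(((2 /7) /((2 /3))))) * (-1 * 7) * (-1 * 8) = -3567255552 /25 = -142690222.08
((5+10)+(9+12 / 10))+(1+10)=181 / 5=36.20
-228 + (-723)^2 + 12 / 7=3657519 / 7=522502.71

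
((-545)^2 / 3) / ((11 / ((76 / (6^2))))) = 5643475 / 297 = 19001.60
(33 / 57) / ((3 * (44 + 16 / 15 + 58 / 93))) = 1705 / 403674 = 0.00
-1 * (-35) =35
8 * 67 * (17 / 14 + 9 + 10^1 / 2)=57084 / 7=8154.86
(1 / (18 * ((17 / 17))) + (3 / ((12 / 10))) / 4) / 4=49 / 288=0.17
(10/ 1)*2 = 20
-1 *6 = -6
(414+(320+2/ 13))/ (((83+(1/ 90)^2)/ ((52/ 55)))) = 61845120/ 7395311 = 8.36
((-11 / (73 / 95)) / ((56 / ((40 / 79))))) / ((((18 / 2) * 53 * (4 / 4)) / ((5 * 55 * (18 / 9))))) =-0.15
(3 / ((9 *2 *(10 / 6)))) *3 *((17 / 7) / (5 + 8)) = 51 / 910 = 0.06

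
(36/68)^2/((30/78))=1053/1445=0.73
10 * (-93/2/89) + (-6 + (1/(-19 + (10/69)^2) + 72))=488328102/8041951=60.72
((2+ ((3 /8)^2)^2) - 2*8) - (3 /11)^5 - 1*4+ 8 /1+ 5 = -3286274677 /659664896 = -4.98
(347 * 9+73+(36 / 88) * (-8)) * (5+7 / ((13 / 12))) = 5232880 / 143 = 36593.57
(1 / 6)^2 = 1 / 36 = 0.03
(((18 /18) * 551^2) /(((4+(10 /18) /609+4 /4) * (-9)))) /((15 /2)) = -61631003 /68525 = -899.39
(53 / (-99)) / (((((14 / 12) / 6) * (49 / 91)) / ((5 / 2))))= -6890 / 539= -12.78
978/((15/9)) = 2934/5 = 586.80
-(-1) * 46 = 46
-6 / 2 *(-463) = 1389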